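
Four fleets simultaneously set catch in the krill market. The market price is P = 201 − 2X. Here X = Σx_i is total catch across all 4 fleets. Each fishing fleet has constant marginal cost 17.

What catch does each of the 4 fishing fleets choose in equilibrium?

18.4

A representative fishing fleet's profit is π_i = x_i(201 − 2X) − 17x_i, with X = x_i + Σ_{j≠i} x_j.
First-order condition: 184 − 4x_i − 2Σ_{j≠i} x_j = 0.
In a symmetric equilibrium every fishing fleet chooses the same x, so Σ_{j≠i} x_j = 3x. The condition becomes 184 − 10x = 0, giving x = 184/10 = 18.4.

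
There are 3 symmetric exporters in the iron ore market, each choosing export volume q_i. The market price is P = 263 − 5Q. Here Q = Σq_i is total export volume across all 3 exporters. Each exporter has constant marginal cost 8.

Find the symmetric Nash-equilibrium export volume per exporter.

12.75

A representative exporter's profit is π_i = q_i(263 − 5Q) − 8q_i, with Q = q_i + Σ_{j≠i} q_j.
First-order condition: 255 − 10q_i − 5Σ_{j≠i} q_j = 0.
Imposing symmetry (q_j = q for all j) turns Σ_{j≠i} q_j into 2q, so 255 = 20q and q = 12.75.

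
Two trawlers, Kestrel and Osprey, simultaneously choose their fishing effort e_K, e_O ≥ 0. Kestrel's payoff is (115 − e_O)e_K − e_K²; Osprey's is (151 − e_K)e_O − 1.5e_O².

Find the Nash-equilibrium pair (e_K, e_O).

Expanding Kestrel's payoff: 115e_K − e_Oe_K − e_K².
∂π/∂e_K = 115 − e_O − 2e_K = 0, so e_K = 57.5 − 0.5e_O.
Likewise for Osprey: e_O = 151/3 − (1/3)e_K.
Solving the two reaction functions simultaneously: (1 − (−0.5)(−1/3))e_K = 57.5 − 0.5·(151/3), so (5/6)e_K = 97/3 and e_K = 38.8.
Then e_O = 151/3 − (1/3)·38.8 = 37.4.

38.8, 37.4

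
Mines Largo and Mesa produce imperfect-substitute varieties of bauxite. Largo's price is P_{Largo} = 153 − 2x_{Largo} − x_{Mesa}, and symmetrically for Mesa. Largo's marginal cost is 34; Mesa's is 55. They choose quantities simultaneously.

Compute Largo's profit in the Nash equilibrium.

1270.08

Mine Largo's profit: π = x_{Largo}(153 − 2x_{Largo} − x_{Mesa}) − 34x_{Largo}.
∂π/∂x_{Largo} = 119 − 4x_{Largo} − x_{Mesa} = 0 ⇒ x_{Largo} = 29.75 − 0.25x_{Mesa}.
Similarly x_{Mesa} = 24.5 − 0.25x_{Largo}.
Substituting the second reaction function into the first: x_{Largo} = 29.75 − 0.25(24.5 − 0.25x_{Largo}), which gives 0.9375x_{Largo} = 23.625 ⇒ x_{Largo} = 25.2.
Then x_{Mesa} = 24.5 − 0.25·25.2 = 18.2.
P_{Largo} = 153 − 2·25.2 − 18.2 = 84.4.
Profit = (84.4 − 34)·25.2 = 1270.08.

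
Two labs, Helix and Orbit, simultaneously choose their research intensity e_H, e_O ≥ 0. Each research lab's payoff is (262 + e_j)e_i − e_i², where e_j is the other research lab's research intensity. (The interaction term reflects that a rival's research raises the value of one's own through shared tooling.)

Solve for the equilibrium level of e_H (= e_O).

262

Helix's payoff is (262 + e_O)e_H − e_H².
∂π/∂e_H = 262 + e_O − 2e_H = 0, so e_H = 131 + 0.5e_O.
Setting e_H = e_O in the reaction function: e_H = 131 + 0.5e_H, so e_H = 131 / 0.5 = 262.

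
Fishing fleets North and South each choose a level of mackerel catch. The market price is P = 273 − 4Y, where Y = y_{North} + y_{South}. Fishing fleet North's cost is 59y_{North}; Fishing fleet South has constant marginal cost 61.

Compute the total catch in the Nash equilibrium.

Fishing fleet North's profit: π = y_{North}(273 − 4(y_{North} + y_{South})) − 59y_{North}.
∂π/∂y_{North} = 214 − 8y_{North} − 4y_{South} = 0, so y_{North} = 26.75 − 0.5y_{South}.
By the same steps for South: y_{South} = 26.5 − 0.5y_{North}.
Solving the two reaction functions simultaneously: (1 − (−0.5)(−0.5))y_{North} = 26.75 − 0.5·26.5, so 0.75y_{North} = 13.5 and y_{North} = 18.
Then y_{South} = 26.5 − 0.5·18 = 17.5.
Total catch: 18 + 17.5 = 35.5.

35.5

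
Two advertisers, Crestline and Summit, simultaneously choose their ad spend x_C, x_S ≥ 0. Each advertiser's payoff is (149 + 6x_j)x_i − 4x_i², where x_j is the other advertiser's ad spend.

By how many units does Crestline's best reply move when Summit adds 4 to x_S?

Crestline's payoff is (149 + 6x_S)x_C − 4x_C².
∂π/∂x_C = 149 + 6x_S − 8x_C = 0, so x_C = 18.625 + 0.75x_S.
The reaction-function slope is 0.75, so a 4-unit rise in x_S moves x_C by 0.75 × 4 = 3. Crestline's best response rises — the actions are strategic complements.

3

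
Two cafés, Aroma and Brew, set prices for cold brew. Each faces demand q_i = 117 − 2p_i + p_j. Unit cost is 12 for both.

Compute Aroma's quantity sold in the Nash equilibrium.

Aroma's profit: π = (p_{Aroma} − 12)(117 − 2p_{Aroma} + p_{Brew}).
∂π/∂p_{Aroma} = 141 − 4p_{Aroma} + p_{Brew} = 0 ⇒ p_{Aroma} = 35.25 + 0.25p_{Brew}.
Setting p_{Aroma} = p_{Brew} in the reaction function: p_{Aroma} = 35.25 + 0.25p_{Aroma}, so p_{Aroma} = 35.25 / 0.75 = 47.
q_{Aroma} = 117 − 2·47 + 47 = 70.

70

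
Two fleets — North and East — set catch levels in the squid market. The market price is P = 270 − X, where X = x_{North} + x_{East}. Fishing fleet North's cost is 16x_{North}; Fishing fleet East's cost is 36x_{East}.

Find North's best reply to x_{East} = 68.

93

Fishing fleet North's profit: π = x_{North}(270 − (x_{North} + x_{East})) − 16x_{North}.
∂π/∂x_{North} = 254 − 2x_{North} − x_{East} = 0, so x_{North} = 127 − 0.5x_{East}.
At x_{East} = 68: x_{North} = 127 − 0.5·68 = 93.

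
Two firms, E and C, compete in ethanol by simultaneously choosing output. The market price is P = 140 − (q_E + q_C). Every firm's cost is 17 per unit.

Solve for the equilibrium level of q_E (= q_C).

41

Firm E's profit: π = q_E(140 − (q_E + q_C)) − 17q_E.
∂π/∂q_E = 123 − 2q_E − q_C = 0, so q_E = 61.5 − 0.5q_C.
Setting q_E = q_C in the reaction function: q_E = 61.5 − 0.5q_E, so q_E = 61.5 / 1.5 = 41.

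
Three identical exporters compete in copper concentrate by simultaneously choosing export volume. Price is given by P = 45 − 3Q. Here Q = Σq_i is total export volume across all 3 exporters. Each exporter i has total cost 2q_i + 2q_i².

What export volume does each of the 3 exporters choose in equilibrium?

A representative exporter's profit is π_i = q_i(45 − 3Q) − 2q_i − 2q_i², with Q = q_i + Σ_{j≠i} q_j.
First-order condition: 43 − 10q_i − 3Σ_{j≠i} q_j = 0.
With identical exporters, set every q_j = q: then 43 − 10q − 6q = 0, i.e. q = 43/16 = 2.6875.

2.6875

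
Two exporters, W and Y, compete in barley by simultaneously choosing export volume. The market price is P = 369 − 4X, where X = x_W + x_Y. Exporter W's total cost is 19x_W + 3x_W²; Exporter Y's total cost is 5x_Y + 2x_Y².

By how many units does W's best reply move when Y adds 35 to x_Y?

Exporter W's profit: π = x_W(369 − 4(x_W + x_Y)) − 19x_W − 3x_W².
∂π/∂x_W = 350 − 14x_W − 4x_Y = 0, so x_W = 25 − (2/7)x_Y.
The reaction-function slope is −2/7, so a 35-unit rise in x_Y moves x_W by −2/7 × 35 = −10. W's best response falls — the actions are strategic substitutes.

-10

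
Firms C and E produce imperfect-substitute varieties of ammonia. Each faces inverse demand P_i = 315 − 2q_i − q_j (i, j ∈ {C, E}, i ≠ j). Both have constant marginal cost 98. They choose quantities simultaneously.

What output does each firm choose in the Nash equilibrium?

43.4

Firm C's profit: π = q_C(315 − 2q_C − q_E) − 98q_C.
∂π/∂q_C = 217 − 4q_C − q_E = 0 ⇒ q_C = 54.25 − 0.25q_E.
By symmetry q_E = q_C; substituting into the reaction function, 1.25q_C = 54.25 and q_C = 43.4.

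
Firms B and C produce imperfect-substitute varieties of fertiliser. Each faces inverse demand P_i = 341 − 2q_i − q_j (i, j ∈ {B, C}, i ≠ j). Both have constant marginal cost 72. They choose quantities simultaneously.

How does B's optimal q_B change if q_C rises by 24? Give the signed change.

-6

Firm B's profit: π = q_B(341 − 2q_B − q_C) − 72q_B.
∂π/∂q_B = 269 − 4q_B − q_C = 0 ⇒ q_B = 67.25 − 0.25q_C.
The reaction-function slope is −0.25, so a 24-unit rise in q_C moves q_B by −0.25 × 24 = −6. B's best response falls — the actions are strategic substitutes.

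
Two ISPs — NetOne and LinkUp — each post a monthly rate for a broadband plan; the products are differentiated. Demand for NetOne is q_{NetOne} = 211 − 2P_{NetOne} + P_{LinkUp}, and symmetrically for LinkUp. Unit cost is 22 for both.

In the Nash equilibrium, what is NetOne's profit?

NetOne's profit: π = (P_{NetOne} − 22)(211 − 2P_{NetOne} + P_{LinkUp}).
∂π/∂P_{NetOne} = 255 − 4P_{NetOne} + P_{LinkUp} = 0 ⇒ P_{NetOne} = 63.75 + 0.25P_{LinkUp}.
By symmetry P_{LinkUp} = P_{NetOne}; substituting into the reaction function, 0.75P_{NetOne} = 63.75 and P_{NetOne} = 85.
q_{NetOne} = 211 − 2·85 + 85 = 126.
Profit = (85 − 22)·126 = 7938.

7938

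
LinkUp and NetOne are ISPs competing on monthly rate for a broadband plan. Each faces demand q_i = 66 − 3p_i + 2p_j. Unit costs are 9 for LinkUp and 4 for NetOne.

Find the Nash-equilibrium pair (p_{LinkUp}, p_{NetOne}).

LinkUp's profit: π = (p_{LinkUp} − 9)(66 − 3p_{LinkUp} + 2p_{NetOne}).
∂π/∂p_{LinkUp} = 93 − 6p_{LinkUp} + 2p_{NetOne} = 0 ⇒ p_{LinkUp} = 15.5 + (1/3)p_{NetOne}.
Similarly p_{NetOne} = 13 + (1/3)p_{LinkUp}.
Substituting the second reaction function into the first: p_{LinkUp} = 15.5 + (1/3)(13 + (1/3)p_{LinkUp}), which gives (8/9)p_{LinkUp} = 119/6 ⇒ p_{LinkUp} = 22.3125.
Then p_{NetOne} = 13 + (1/3)·22.3125 = 20.4375.

22.3125, 20.4375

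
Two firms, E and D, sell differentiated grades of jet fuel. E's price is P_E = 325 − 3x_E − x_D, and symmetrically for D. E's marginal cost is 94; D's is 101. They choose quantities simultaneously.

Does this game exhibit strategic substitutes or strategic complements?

strategic substitutes

Firm E's profit: π = x_E(325 − 3x_E − x_D) − 94x_E.
∂π/∂x_E = 231 − 6x_E − x_D = 0 ⇒ x_E = 38.5 − (1/6)x_D.
The best-response slope dx_E/dx_D = −1/6 < 0: the reaction function is downward-sloping, so the choices are strategic substitutes.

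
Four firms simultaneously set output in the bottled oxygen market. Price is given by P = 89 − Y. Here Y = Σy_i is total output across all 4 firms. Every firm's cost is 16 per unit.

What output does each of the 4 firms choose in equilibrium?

14.6

A representative firm's profit is π_i = y_i(89 − Y) − 16y_i, with Y = y_i + Σ_{j≠i} y_j.
First-order condition: 73 − 2y_i − Σ_{j≠i} y_j = 0.
Imposing symmetry (y_j = y for all j) turns Σ_{j≠i} y_j into 3y, so 73 = 5y and y = 14.6.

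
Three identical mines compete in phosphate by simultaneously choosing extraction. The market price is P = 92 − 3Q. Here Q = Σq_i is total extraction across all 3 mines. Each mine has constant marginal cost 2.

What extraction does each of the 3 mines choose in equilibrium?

A representative mine's profit is π_i = q_i(92 − 3Q) − 2q_i, with Q = q_i + Σ_{j≠i} q_j.
First-order condition: 90 − 6q_i − 3Σ_{j≠i} q_j = 0.
In a symmetric equilibrium every mine chooses the same q, so Σ_{j≠i} q_j = 2q. The condition becomes 90 − 12q = 0, giving q = 90/12 = 7.5.

7.5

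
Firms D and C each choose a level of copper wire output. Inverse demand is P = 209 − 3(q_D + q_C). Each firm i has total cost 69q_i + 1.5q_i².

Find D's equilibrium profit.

Firm D's profit: π = q_D(209 − 3(q_D + q_C)) − 69q_D − 1.5q_D².
∂π/∂q_D = 140 − 9q_D − 3q_C = 0, so q_D = 140/9 − (1/3)q_C.
Setting q_D = q_C in the reaction function: q_D = 140/9 − (1/3)q_D, so q_D = (140/9) / (4/3) = 35/3.
Price P = 209 − 3·(70/3) = 139.
D's profit: (139 − 69)·(35/3) − 1.5(35/3)² = 612.5.

612.5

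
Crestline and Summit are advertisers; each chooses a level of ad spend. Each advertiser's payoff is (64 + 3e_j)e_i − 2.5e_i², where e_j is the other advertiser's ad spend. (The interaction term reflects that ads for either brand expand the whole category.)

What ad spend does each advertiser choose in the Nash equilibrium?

Crestline's payoff is (64 + 3e_S)e_C − 2.5e_C².
∂π/∂e_C = 64 + 3e_S − 5e_C = 0, so e_C = 12.8 + 0.6e_S.
Setting e_C = e_S in the reaction function: e_C = 12.8 + 0.6e_C, so e_C = 12.8 / 0.4 = 32.

32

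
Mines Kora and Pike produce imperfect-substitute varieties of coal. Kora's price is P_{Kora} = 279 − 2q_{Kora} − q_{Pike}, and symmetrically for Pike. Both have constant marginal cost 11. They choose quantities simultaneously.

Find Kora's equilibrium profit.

Mine Kora's profit: π = q_{Kora}(279 − 2q_{Kora} − q_{Pike}) − 11q_{Kora}.
∂π/∂q_{Kora} = 268 − 4q_{Kora} − q_{Pike} = 0 ⇒ q_{Kora} = 67 − 0.25q_{Pike}.
The game is symmetric, so in equilibrium q_{Pike} = q_{Kora}: the reaction function gives 1.25q_{Kora} = 67, hence q_{Kora} = 53.6.
P_{Kora} = 279 − 2·53.6 − 53.6 = 118.2.
Profit = (118.2 − 11)·53.6 = 5745.92.

5745.92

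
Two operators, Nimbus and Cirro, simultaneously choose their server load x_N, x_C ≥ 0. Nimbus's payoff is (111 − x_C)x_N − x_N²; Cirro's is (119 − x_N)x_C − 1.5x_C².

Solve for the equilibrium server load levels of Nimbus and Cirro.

42.8, 25.4

Expanding Nimbus's payoff: 111x_N − x_Cx_N − x_N².
∂π/∂x_N = 111 − x_C − 2x_N = 0, so x_N = 55.5 − 0.5x_C.
Likewise for Cirro: x_C = 119/3 − (1/3)x_N.
Solving the two reaction functions simultaneously: (1 − (−0.5)(−1/3))x_N = 55.5 − 0.5·(119/3), so (5/6)x_N = 107/3 and x_N = 42.8.
Then x_C = 119/3 − (1/3)·42.8 = 25.4.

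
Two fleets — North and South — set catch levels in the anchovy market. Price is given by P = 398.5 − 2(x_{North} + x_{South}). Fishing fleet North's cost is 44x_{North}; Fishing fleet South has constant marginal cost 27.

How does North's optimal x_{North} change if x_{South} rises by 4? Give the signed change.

-2

Fishing fleet North's profit: π = x_{North}(398.5 − 2(x_{North} + x_{South})) − 44x_{North}.
∂π/∂x_{North} = 354.5 − 4x_{North} − 2x_{South} = 0, so x_{North} = 88.625 − 0.5x_{South}.
The reaction-function slope is −0.5, so a 4-unit rise in x_{South} moves x_{North} by −0.5 × 4 = −2. North's best response falls — the actions are strategic substitutes.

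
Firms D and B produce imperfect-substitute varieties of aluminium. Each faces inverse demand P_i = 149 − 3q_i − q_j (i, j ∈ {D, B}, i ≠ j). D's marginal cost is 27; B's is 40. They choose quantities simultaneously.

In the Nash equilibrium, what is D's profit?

Firm D's profit: π = q_D(149 − 3q_D − q_B) − 27q_D.
∂π/∂q_D = 122 − 6q_D − q_B = 0 ⇒ q_D = 61/3 − (1/6)q_B.
Similarly q_B = 109/6 − (1/6)q_D.
Solving the two reaction functions simultaneously: (1 − (−1/6)(−1/6))q_D = 61/3 − (1/6)·(109/6), so (35/36)q_D = 623/36 and q_D = 17.8.
Then q_B = 109/6 − (1/6)·17.8 = 15.2.
P_D = 149 − 3·17.8 − 15.2 = 80.4.
Profit = (80.4 − 27)·17.8 = 950.52.

950.52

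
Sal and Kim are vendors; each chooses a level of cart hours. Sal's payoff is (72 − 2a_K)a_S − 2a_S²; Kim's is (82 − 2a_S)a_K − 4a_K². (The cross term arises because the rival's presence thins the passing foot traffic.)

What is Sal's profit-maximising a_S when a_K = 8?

14

Expanding Sal's payoff: 72a_S − 2a_Ka_S − 2a_S².
∂π/∂a_S = 72 − 2a_K − 4a_S = 0, so a_S = 18 − 0.5a_K.
At a_K = 8: a_S = 18 − 0.5·8 = 14.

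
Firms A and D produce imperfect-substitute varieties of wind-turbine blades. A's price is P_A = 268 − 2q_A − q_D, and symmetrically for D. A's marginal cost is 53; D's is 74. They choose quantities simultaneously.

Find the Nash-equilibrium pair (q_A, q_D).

Firm A's profit: π = q_A(268 − 2q_A − q_D) − 53q_A.
∂π/∂q_A = 215 − 4q_A − q_D = 0 ⇒ q_A = 53.75 − 0.25q_D.
Similarly q_D = 48.5 − 0.25q_A.
Substituting the second reaction function into the first: q_A = 53.75 − 0.25(48.5 − 0.25q_A), which gives 0.9375q_A = 41.625 ⇒ q_A = 44.4.
Then q_D = 48.5 − 0.25·44.4 = 37.4.

44.4, 37.4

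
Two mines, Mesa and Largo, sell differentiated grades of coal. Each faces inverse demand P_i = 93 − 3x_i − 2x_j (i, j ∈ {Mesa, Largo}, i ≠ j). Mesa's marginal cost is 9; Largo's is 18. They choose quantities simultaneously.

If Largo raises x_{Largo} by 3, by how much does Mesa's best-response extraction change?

-1

Mine Mesa's profit: π = x_{Mesa}(93 − 3x_{Mesa} − 2x_{Largo}) − 9x_{Mesa}.
∂π/∂x_{Mesa} = 84 − 6x_{Mesa} − 2x_{Largo} = 0 ⇒ x_{Mesa} = 14 − (1/3)x_{Largo}.
The reaction-function slope is −1/3, so a 3-unit rise in x_{Largo} moves x_{Mesa} by −1/3 × 3 = −1. Mesa's best response falls — the actions are strategic substitutes.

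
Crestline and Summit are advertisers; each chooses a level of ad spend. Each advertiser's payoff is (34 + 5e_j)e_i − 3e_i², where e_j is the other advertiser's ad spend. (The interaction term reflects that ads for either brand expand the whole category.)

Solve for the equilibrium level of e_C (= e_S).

34

Crestline's payoff is (34 + 5e_S)e_C − 3e_C².
∂π/∂e_C = 34 + 5e_S − 6e_C = 0, so e_C = 17/3 + (5/6)e_S.
By symmetry e_S = e_C; substituting into the reaction function, (1/6)e_C = 17/3 and e_C = 34.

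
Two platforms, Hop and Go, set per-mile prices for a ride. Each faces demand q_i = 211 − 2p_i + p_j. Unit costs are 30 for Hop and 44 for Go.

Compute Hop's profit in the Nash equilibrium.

7737.68

Hop's profit: π = (p_{Hop} − 30)(211 − 2p_{Hop} + p_{Go}).
∂π/∂p_{Hop} = 271 − 4p_{Hop} + p_{Go} = 0 ⇒ p_{Hop} = 67.75 + 0.25p_{Go}.
Similarly p_{Go} = 74.75 + 0.25p_{Hop}.
Solving the two reaction functions simultaneously: (1 − (0.25)(0.25))p_{Hop} = 67.75 + 0.25·74.75, so 0.9375p_{Hop} = 86.4375 and p_{Hop} = 92.2.
Then p_{Go} = 74.75 + 0.25·92.2 = 97.8.
q_{Hop} = 211 − 2·92.2 + 97.8 = 124.4.
Profit = (92.2 − 30)·124.4 = 7737.68.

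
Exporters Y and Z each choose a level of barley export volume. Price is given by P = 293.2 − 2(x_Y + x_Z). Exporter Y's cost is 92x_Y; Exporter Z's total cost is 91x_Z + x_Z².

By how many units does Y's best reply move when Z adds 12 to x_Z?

Exporter Y's profit: π = x_Y(293.2 − 2(x_Y + x_Z)) − 92x_Y.
∂π/∂x_Y = 201.2 − 4x_Y − 2x_Z = 0, so x_Y = 50.3 − 0.5x_Z.
The reaction-function slope is −0.5, so a 12-unit rise in x_Z moves x_Y by −0.5 × 12 = −6. Y's best response falls — the actions are strategic substitutes.

-6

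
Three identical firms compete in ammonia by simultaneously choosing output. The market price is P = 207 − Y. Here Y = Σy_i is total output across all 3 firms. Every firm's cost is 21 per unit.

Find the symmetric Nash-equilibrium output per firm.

46.5

A representative firm's profit is π_i = y_i(207 − Y) − 21y_i, with Y = y_i + Σ_{j≠i} y_j.
First-order condition: 186 − 2y_i − Σ_{j≠i} y_j = 0.
With identical firms, set every y_j = y: then 186 − 2y − 2y = 0, i.e. y = 186/4 = 46.5.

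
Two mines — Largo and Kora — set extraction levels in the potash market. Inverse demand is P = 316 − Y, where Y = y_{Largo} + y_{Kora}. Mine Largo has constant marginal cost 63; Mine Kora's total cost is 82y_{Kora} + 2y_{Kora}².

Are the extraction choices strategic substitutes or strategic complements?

strategic substitutes

Mine Largo's profit: π = y_{Largo}(316 − (y_{Largo} + y_{Kora})) − 63y_{Largo}.
∂π/∂y_{Largo} = 253 − 2y_{Largo} − y_{Kora} = 0, so y_{Largo} = 126.5 − 0.5y_{Kora}.
The best-response slope dy_{Largo}/dy_{Kora} = −0.5 < 0: the reaction function is downward-sloping, so the choices are strategic substitutes.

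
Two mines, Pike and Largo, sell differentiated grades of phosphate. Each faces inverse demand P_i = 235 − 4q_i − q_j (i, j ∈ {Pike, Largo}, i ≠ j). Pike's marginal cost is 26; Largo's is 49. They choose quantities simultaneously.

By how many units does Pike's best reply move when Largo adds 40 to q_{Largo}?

-5

Mine Pike's profit: π = q_{Pike}(235 − 4q_{Pike} − q_{Largo}) − 26q_{Pike}.
∂π/∂q_{Pike} = 209 − 8q_{Pike} − q_{Largo} = 0 ⇒ q_{Pike} = 26.125 − 0.125q_{Largo}.
The reaction-function slope is −0.125, so a 40-unit rise in q_{Largo} moves q_{Pike} by −0.125 × 40 = −5. Pike's best response falls — the actions are strategic substitutes.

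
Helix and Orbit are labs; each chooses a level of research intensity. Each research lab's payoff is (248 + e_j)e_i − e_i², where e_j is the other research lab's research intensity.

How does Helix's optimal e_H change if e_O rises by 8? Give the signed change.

4

Helix's payoff is (248 + e_O)e_H − e_H².
∂π/∂e_H = 248 + e_O − 2e_H = 0, so e_H = 124 + 0.5e_O.
The reaction-function slope is 0.5, so an 8-unit rise in e_O moves e_H by 0.5 × 8 = 4. Helix's best response rises — the actions are strategic complements.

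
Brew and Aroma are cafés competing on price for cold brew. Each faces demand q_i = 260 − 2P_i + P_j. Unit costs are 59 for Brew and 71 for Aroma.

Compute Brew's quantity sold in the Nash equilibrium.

137.2

Brew's profit: π = (P_{Brew} − 59)(260 − 2P_{Brew} + P_{Aroma}).
∂π/∂P_{Brew} = 378 − 4P_{Brew} + P_{Aroma} = 0 ⇒ P_{Brew} = 94.5 + 0.25P_{Aroma}.
Similarly P_{Aroma} = 100.5 + 0.25P_{Brew}.
Plugging P_{Aroma} into Brew's best response: P_{Brew} = 94.5 + 0.25(100.5 + 0.25P_{Brew}) ⇒ 0.9375P_{Brew} = 119.625, so P_{Brew} = 127.6.
Then P_{Aroma} = 100.5 + 0.25·127.6 = 132.4.
q_{Brew} = 260 − 2·127.6 + 132.4 = 137.2.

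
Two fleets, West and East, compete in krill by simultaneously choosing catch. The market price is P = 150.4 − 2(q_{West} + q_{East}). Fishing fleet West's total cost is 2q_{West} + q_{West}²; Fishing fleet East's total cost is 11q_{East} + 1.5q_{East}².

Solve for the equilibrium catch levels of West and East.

Fishing fleet West's profit: π = q_{West}(150.4 − 2(q_{West} + q_{East})) − 2q_{West} − q_{West}².
∂π/∂q_{West} = 148.4 − 6q_{West} − 2q_{East} = 0, so q_{West} = 371/15 − (1/3)q_{East}.
For East: ∂π/∂q_{East} = 139.4 − 7q_{East} − 2q_{West} = 0 ⇒ q_{East} = 697/35 − (2/7)q_{West}.
Solving the two reaction functions simultaneously: (1 − (−1/3)(−2/7))q_{West} = 371/15 − (1/3)·(697/35), so (19/21)q_{West} = 380/21 and q_{West} = 20.
Then q_{East} = 697/35 − (2/7)·20 = 14.2.

20, 14.2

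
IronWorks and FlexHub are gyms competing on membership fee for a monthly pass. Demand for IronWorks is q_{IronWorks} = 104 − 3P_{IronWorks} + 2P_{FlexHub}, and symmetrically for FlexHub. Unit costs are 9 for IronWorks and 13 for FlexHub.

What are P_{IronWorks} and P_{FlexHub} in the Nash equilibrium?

33.5, 35

IronWorks's profit: π = (P_{IronWorks} − 9)(104 − 3P_{IronWorks} + 2P_{FlexHub}).
∂π/∂P_{IronWorks} = 131 − 6P_{IronWorks} + 2P_{FlexHub} = 0 ⇒ P_{IronWorks} = 131/6 + (1/3)P_{FlexHub}.
Similarly P_{FlexHub} = 143/6 + (1/3)P_{IronWorks}.
Substituting the second reaction function into the first: P_{IronWorks} = 131/6 + (1/3)(143/6 + (1/3)P_{IronWorks}), which gives (8/9)P_{IronWorks} = 268/9 ⇒ P_{IronWorks} = 33.5.
Then P_{FlexHub} = 143/6 + (1/3)·33.5 = 35.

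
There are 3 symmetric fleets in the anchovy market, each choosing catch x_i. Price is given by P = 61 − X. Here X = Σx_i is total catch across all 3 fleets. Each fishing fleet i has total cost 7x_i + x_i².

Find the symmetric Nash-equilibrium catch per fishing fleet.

9

A representative fishing fleet's profit is π_i = x_i(61 − X) − 7x_i − x_i², with X = x_i + Σ_{j≠i} x_j.
First-order condition: 54 − 4x_i − Σ_{j≠i} x_j = 0.
Imposing symmetry (x_j = x for all j) turns Σ_{j≠i} x_j into 2x, so 54 = 6x and x = 9.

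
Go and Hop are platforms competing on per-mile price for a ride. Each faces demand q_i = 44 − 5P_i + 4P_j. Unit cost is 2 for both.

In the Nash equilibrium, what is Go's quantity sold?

35

Go's profit: π = (P_{Go} − 2)(44 − 5P_{Go} + 4P_{Hop}).
∂π/∂P_{Go} = 54 − 10P_{Go} + 4P_{Hop} = 0 ⇒ P_{Go} = 5.4 + 0.4P_{Hop}.
Setting P_{Go} = P_{Hop} in the reaction function: P_{Go} = 5.4 + 0.4P_{Go}, so P_{Go} = 5.4 / 0.6 = 9.
q_{Go} = 44 − 5·9 + 4·9 = 35.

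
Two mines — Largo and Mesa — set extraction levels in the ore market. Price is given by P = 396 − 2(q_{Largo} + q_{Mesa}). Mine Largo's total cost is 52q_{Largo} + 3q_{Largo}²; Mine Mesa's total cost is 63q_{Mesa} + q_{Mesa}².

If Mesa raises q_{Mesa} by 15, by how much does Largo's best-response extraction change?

-3

Mine Largo's profit: π = q_{Largo}(396 − 2(q_{Largo} + q_{Mesa})) − 52q_{Largo} − 3q_{Largo}².
∂π/∂q_{Largo} = 344 − 10q_{Largo} − 2q_{Mesa} = 0, so q_{Largo} = 34.4 − 0.2q_{Mesa}.
The reaction-function slope is −0.2, so a 15-unit rise in q_{Mesa} moves q_{Largo} by −0.2 × 15 = −3. Largo's best response falls — the actions are strategic substitutes.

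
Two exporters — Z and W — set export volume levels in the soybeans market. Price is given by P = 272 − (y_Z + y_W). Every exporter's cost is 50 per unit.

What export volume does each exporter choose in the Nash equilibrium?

74

Exporter Z's profit: π = y_Z(272 − (y_Z + y_W)) − 50y_Z.
∂π/∂y_Z = 222 − 2y_Z − y_W = 0, so y_Z = 111 − 0.5y_W.
By symmetry y_W = y_Z; substituting into the reaction function, 1.5y_Z = 111 and y_Z = 74.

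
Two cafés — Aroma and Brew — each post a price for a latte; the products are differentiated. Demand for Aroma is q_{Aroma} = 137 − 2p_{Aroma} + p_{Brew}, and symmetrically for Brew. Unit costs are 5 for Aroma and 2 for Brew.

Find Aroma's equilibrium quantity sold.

Aroma's profit: π = (p_{Aroma} − 5)(137 − 2p_{Aroma} + p_{Brew}).
∂π/∂p_{Aroma} = 147 − 4p_{Aroma} + p_{Brew} = 0 ⇒ p_{Aroma} = 36.75 + 0.25p_{Brew}.
Similarly p_{Brew} = 35.25 + 0.25p_{Aroma}.
Substituting the second reaction function into the first: p_{Aroma} = 36.75 + 0.25(35.25 + 0.25p_{Aroma}), which gives 0.9375p_{Aroma} = 45.5625 ⇒ p_{Aroma} = 48.6.
Then p_{Brew} = 35.25 + 0.25·48.6 = 47.4.
q_{Aroma} = 137 − 2·48.6 + 47.4 = 87.2.

87.2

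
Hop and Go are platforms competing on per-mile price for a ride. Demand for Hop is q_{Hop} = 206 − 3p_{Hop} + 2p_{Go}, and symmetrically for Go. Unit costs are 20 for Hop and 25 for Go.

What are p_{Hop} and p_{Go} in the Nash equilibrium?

Hop's profit: π = (p_{Hop} − 20)(206 − 3p_{Hop} + 2p_{Go}).
∂π/∂p_{Hop} = 266 − 6p_{Hop} + 2p_{Go} = 0 ⇒ p_{Hop} = 133/3 + (1/3)p_{Go}.
Similarly p_{Go} = 281/6 + (1/3)p_{Hop}.
Substituting the second reaction function into the first: p_{Hop} = 133/3 + (1/3)(281/6 + (1/3)p_{Hop}), which gives (8/9)p_{Hop} = 1079/18 ⇒ p_{Hop} = 67.4375.
Then p_{Go} = 281/6 + (1/3)·67.4375 = 69.3125.

67.4375, 69.3125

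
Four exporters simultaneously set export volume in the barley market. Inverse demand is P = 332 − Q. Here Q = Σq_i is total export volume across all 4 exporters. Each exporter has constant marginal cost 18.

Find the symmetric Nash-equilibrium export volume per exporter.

A representative exporter's profit is π_i = q_i(332 − Q) − 18q_i, with Q = q_i + Σ_{j≠i} q_j.
First-order condition: 314 − 2q_i − Σ_{j≠i} q_j = 0.
In a symmetric equilibrium every exporter chooses the same q, so Σ_{j≠i} q_j = 3q. The condition becomes 314 − 5q = 0, giving q = 314/5 = 62.8.

62.8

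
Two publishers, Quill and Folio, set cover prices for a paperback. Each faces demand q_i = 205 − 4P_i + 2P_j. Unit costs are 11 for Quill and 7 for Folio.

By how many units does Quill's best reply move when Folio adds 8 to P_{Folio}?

Quill's profit: π = (P_{Quill} − 11)(205 − 4P_{Quill} + 2P_{Folio}).
∂π/∂P_{Quill} = 249 − 8P_{Quill} + 2P_{Folio} = 0 ⇒ P_{Quill} = 31.125 + 0.25P_{Folio}.
The reaction-function slope is 0.25, so an 8-unit rise in P_{Folio} moves P_{Quill} by 0.25 × 8 = 2. Quill's best response rises — the actions are strategic complements.

2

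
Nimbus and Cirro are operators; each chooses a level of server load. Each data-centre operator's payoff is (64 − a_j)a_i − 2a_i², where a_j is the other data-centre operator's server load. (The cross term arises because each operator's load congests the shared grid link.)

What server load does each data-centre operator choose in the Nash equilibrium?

Nimbus's payoff is (64 − a_C)a_N − 2a_N².
∂π/∂a_N = 64 − a_C − 4a_N = 0, so a_N = 16 − 0.25a_C.
The game is symmetric, so in equilibrium a_C = a_N: the reaction function gives 1.25a_N = 16, hence a_N = 12.8.

12.8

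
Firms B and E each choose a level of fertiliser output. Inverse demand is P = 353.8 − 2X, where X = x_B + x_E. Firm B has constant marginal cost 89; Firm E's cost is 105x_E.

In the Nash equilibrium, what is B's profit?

Firm B's profit: π = x_B(353.8 − 2(x_B + x_E)) − 89x_B.
∂π/∂x_B = 264.8 − 4x_B − 2x_E = 0, so x_B = 66.2 − 0.5x_E.
By the same steps for E: x_E = 62.2 − 0.5x_B.
Solving the two reaction functions simultaneously: (1 − (−0.5)(−0.5))x_B = 66.2 − 0.5·62.2, so 0.75x_B = 35.1 and x_B = 46.8.
Then x_E = 62.2 − 0.5·46.8 = 38.8.
Price P = 353.8 − 2·85.6 = 182.6.
B's profit: (182.6 − 89)·46.8 = 4380.48.

4380.48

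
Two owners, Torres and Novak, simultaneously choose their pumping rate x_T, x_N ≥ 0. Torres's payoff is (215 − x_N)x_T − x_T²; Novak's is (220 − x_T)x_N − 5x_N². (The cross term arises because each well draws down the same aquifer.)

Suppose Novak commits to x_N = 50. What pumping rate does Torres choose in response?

Expanding Torres's payoff: 215x_T − x_Nx_T − x_T².
∂π/∂x_T = 215 − x_N − 2x_T = 0, so x_T = 107.5 − 0.5x_N.
At x_N = 50: x_T = 107.5 − 0.5·50 = 82.5.

82.5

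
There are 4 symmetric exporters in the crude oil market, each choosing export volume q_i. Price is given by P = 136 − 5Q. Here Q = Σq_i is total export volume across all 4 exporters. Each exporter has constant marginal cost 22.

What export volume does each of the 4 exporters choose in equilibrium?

4.56

A representative exporter's profit is π_i = q_i(136 − 5Q) − 22q_i, with Q = q_i + Σ_{j≠i} q_j.
First-order condition: 114 − 10q_i − 5Σ_{j≠i} q_j = 0.
In a symmetric equilibrium every exporter chooses the same q, so Σ_{j≠i} q_j = 3q. The condition becomes 114 − 25q = 0, giving q = 114/25 = 4.56.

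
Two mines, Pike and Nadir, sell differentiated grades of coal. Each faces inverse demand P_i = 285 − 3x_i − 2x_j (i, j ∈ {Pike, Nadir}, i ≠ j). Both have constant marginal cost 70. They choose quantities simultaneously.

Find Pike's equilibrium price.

150.625

Mine Pike's profit: π = x_{Pike}(285 − 3x_{Pike} − 2x_{Nadir}) − 70x_{Pike}.
∂π/∂x_{Pike} = 215 − 6x_{Pike} − 2x_{Nadir} = 0 ⇒ x_{Pike} = 215/6 − (1/3)x_{Nadir}.
The game is symmetric, so in equilibrium x_{Nadir} = x_{Pike}: the reaction function gives (4/3)x_{Pike} = 215/6, hence x_{Pike} = 26.875.
P_{Pike} = 285 − 3·26.875 − 2·26.875 = 150.625.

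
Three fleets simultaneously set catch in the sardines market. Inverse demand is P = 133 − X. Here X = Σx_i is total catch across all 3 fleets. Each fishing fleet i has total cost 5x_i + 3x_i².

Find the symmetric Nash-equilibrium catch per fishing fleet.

A representative fishing fleet's profit is π_i = x_i(133 − X) − 5x_i − 3x_i², with X = x_i + Σ_{j≠i} x_j.
First-order condition: 128 − 8x_i − Σ_{j≠i} x_j = 0.
Imposing symmetry (x_j = x for all j) turns Σ_{j≠i} x_j into 2x, so 128 = 10x and x = 12.8.

12.8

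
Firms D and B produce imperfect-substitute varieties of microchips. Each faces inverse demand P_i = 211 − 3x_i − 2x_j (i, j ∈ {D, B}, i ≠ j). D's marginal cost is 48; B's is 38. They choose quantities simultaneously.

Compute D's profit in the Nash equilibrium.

1170.1875

Firm D's profit: π = x_D(211 − 3x_D − 2x_B) − 48x_D.
∂π/∂x_D = 163 − 6x_D − 2x_B = 0 ⇒ x_D = 163/6 − (1/3)x_B.
Similarly x_B = 173/6 − (1/3)x_D.
Substituting the second reaction function into the first: x_D = 163/6 − (1/3)(173/6 − (1/3)x_D), which gives (8/9)x_D = 158/9 ⇒ x_D = 19.75.
Then x_B = 173/6 − (1/3)·19.75 = 22.25.
P_D = 211 − 3·19.75 − 2·22.25 = 107.25.
Profit = (107.25 − 48)·19.75 = 1170.1875.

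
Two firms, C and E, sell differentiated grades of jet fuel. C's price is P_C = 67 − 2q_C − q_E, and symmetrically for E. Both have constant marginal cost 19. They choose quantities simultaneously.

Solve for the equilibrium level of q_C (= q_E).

Firm C's profit: π = q_C(67 − 2q_C − q_E) − 19q_C.
∂π/∂q_C = 48 − 4q_C − q_E = 0 ⇒ q_C = 12 − 0.25q_E.
Setting q_C = q_E in the reaction function: q_C = 12 − 0.25q_C, so q_C = 12 / 1.25 = 9.6.

9.6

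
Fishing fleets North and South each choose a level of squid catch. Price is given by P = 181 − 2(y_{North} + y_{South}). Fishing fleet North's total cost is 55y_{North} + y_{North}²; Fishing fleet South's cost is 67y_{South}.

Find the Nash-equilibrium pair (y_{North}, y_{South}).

Fishing fleet North's profit: π = y_{North}(181 − 2(y_{North} + y_{South})) − 55y_{North} − y_{North}².
∂π/∂y_{North} = 126 − 6y_{North} − 2y_{South} = 0, so y_{North} = 21 − (1/3)y_{South}.
For South: ∂π/∂y_{South} = 114 − 4y_{South} − 2y_{North} = 0 ⇒ y_{South} = 28.5 − 0.5y_{North}.
Solving the two reaction functions simultaneously: (1 − (−1/3)(−0.5))y_{North} = 21 − (1/3)·28.5, so (5/6)y_{North} = 11.5 and y_{North} = 13.8.
Then y_{South} = 28.5 − 0.5·13.8 = 21.6.

13.8, 21.6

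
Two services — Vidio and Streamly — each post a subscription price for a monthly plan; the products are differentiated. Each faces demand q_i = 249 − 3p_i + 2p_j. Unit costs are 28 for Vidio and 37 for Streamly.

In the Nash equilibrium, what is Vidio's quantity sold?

Vidio's profit: π = (p_{Vidio} − 28)(249 − 3p_{Vidio} + 2p_{Streamly}).
∂π/∂p_{Vidio} = 333 − 6p_{Vidio} + 2p_{Streamly} = 0 ⇒ p_{Vidio} = 55.5 + (1/3)p_{Streamly}.
Similarly p_{Streamly} = 60 + (1/3)p_{Vidio}.
Plugging p_{Streamly} into Vidio's best response: p_{Vidio} = 55.5 + (1/3)(60 + (1/3)p_{Vidio}) ⇒ (8/9)p_{Vidio} = 75.5, so p_{Vidio} = 84.9375.
Then p_{Streamly} = 60 + (1/3)·84.9375 = 88.3125.
q_{Vidio} = 249 − 3·84.9375 + 2·88.3125 = 170.8125.

170.8125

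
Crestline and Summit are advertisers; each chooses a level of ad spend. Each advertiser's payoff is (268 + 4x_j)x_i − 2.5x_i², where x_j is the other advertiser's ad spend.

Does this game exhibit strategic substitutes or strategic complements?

Crestline's payoff is (268 + 4x_S)x_C − 2.5x_C².
∂π/∂x_C = 268 + 4x_S − 5x_C = 0, so x_C = 53.6 + 0.8x_S.
The best-response slope dx_C/dx_S = 0.8 > 0: the reaction function is upward-sloping, so the choices are strategic complements.

strategic complements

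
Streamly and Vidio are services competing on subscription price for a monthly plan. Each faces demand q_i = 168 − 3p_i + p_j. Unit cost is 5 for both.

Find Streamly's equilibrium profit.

Streamly's profit: π = (p_{Streamly} − 5)(168 − 3p_{Streamly} + p_{Vidio}).
∂π/∂p_{Streamly} = 183 − 6p_{Streamly} + p_{Vidio} = 0 ⇒ p_{Streamly} = 30.5 + (1/6)p_{Vidio}.
By symmetry p_{Vidio} = p_{Streamly}; substituting into the reaction function, (5/6)p_{Streamly} = 30.5 and p_{Streamly} = 36.6.
q_{Streamly} = 168 − 3·36.6 + 36.6 = 94.8.
Profit = (36.6 − 5)·94.8 = 2995.68.

2995.68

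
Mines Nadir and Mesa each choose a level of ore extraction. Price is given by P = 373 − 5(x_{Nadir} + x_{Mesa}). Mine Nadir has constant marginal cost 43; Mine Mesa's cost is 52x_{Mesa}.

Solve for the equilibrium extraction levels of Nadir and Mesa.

Mine Nadir's profit: π = x_{Nadir}(373 − 5(x_{Nadir} + x_{Mesa})) − 43x_{Nadir}.
∂π/∂x_{Nadir} = 330 − 10x_{Nadir} − 5x_{Mesa} = 0, so x_{Nadir} = 33 − 0.5x_{Mesa}.
By the same steps for Mesa: x_{Mesa} = 32.1 − 0.5x_{Nadir}.
Plugging x_{Mesa} into Nadir's best response: x_{Nadir} = 33 − 0.5(32.1 − 0.5x_{Nadir}) ⇒ 0.75x_{Nadir} = 16.95, so x_{Nadir} = 22.6.
Then x_{Mesa} = 32.1 − 0.5·22.6 = 20.8.

22.6, 20.8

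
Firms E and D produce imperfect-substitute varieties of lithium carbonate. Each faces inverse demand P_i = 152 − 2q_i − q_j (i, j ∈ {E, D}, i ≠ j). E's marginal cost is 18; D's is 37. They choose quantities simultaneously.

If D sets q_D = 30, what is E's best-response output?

26

Firm E's profit: π = q_E(152 − 2q_E − q_D) − 18q_E.
∂π/∂q_E = 134 − 4q_E − q_D = 0 ⇒ q_E = 33.5 − 0.25q_D.
At q_D = 30: q_E = 33.5 − 0.25·30 = 26.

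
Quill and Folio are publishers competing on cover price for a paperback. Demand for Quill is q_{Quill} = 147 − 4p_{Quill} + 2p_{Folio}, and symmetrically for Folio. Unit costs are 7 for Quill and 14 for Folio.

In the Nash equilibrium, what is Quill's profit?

Quill's profit: π = (p_{Quill} − 7)(147 − 4p_{Quill} + 2p_{Folio}).
∂π/∂p_{Quill} = 175 − 8p_{Quill} + 2p_{Folio} = 0 ⇒ p_{Quill} = 21.875 + 0.25p_{Folio}.
Similarly p_{Folio} = 25.375 + 0.25p_{Quill}.
Plugging p_{Folio} into Quill's best response: p_{Quill} = 21.875 + 0.25(25.375 + 0.25p_{Quill}) ⇒ 0.9375p_{Quill} = 903/32, so p_{Quill} = 30.1.
Then p_{Folio} = 25.375 + 0.25·30.1 = 32.9.
q_{Quill} = 147 − 4·30.1 + 2·32.9 = 92.4.
Profit = (30.1 − 7)·92.4 = 2134.44.

2134.44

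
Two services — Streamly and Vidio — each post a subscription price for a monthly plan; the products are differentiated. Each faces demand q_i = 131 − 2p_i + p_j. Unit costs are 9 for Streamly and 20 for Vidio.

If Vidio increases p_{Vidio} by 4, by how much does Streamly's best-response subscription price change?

1

Streamly's profit: π = (p_{Streamly} − 9)(131 − 2p_{Streamly} + p_{Vidio}).
∂π/∂p_{Streamly} = 149 − 4p_{Streamly} + p_{Vidio} = 0 ⇒ p_{Streamly} = 37.25 + 0.25p_{Vidio}.
The reaction-function slope is 0.25, so a 4-unit rise in p_{Vidio} moves p_{Streamly} by 0.25 × 4 = 1. Streamly's best response rises — the actions are strategic complements.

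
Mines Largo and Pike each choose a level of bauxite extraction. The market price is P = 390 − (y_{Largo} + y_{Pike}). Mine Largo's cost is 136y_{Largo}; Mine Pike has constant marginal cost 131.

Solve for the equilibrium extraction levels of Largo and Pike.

83, 88

Mine Largo's profit: π = y_{Largo}(390 − (y_{Largo} + y_{Pike})) − 136y_{Largo}.
∂π/∂y_{Largo} = 254 − 2y_{Largo} − y_{Pike} = 0, so y_{Largo} = 127 − 0.5y_{Pike}.
By the same steps for Pike: y_{Pike} = 129.5 − 0.5y_{Largo}.
Substituting the second reaction function into the first: y_{Largo} = 127 − 0.5(129.5 − 0.5y_{Largo}), which gives 0.75y_{Largo} = 62.25 ⇒ y_{Largo} = 83.
Then y_{Pike} = 129.5 − 0.5·83 = 88.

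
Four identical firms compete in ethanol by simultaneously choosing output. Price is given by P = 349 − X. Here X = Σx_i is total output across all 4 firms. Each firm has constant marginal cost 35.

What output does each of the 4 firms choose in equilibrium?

A representative firm's profit is π_i = x_i(349 − X) − 35x_i, with X = x_i + Σ_{j≠i} x_j.
First-order condition: 314 − 2x_i − Σ_{j≠i} x_j = 0.
With identical firms, set every x_j = x: then 314 − 2x − 3x = 0, i.e. x = 314/5 = 62.8.

62.8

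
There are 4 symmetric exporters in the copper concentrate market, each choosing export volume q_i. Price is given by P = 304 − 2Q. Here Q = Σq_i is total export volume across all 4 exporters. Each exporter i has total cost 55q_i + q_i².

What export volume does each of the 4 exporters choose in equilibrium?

A representative exporter's profit is π_i = q_i(304 − 2Q) − 55q_i − q_i², with Q = q_i + Σ_{j≠i} q_j.
First-order condition: 249 − 6q_i − 2Σ_{j≠i} q_j = 0.
Imposing symmetry (q_j = q for all j) turns Σ_{j≠i} q_j into 3q, so 249 = 12q and q = 20.75.

20.75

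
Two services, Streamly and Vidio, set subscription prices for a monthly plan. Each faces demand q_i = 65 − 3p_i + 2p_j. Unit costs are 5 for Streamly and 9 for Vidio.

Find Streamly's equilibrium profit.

744.1875

Streamly's profit: π = (p_{Streamly} − 5)(65 − 3p_{Streamly} + 2p_{Vidio}).
∂π/∂p_{Streamly} = 80 − 6p_{Streamly} + 2p_{Vidio} = 0 ⇒ p_{Streamly} = 40/3 + (1/3)p_{Vidio}.
Similarly p_{Vidio} = 46/3 + (1/3)p_{Streamly}.
Solving the two reaction functions simultaneously: (1 − (1/3)(1/3))p_{Streamly} = 40/3 + (1/3)·(46/3), so (8/9)p_{Streamly} = 166/9 and p_{Streamly} = 20.75.
Then p_{Vidio} = 46/3 + (1/3)·20.75 = 22.25.
q_{Streamly} = 65 − 3·20.75 + 2·22.25 = 47.25.
Profit = (20.75 − 5)·47.25 = 744.1875.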